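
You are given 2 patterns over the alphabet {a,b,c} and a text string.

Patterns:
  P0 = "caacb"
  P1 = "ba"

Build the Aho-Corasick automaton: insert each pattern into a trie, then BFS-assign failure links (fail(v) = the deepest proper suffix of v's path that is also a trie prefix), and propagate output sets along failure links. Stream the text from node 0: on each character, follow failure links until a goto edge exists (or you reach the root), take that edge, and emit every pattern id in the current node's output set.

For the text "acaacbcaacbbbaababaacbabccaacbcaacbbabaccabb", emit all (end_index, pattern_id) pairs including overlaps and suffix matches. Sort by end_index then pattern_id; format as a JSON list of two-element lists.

Build:
Trie nodes:
  0='ε' goto b→6 c→1
  1='c' goto a→2
  2='ca' goto a→3
  3='caa' goto c→4
  4='caac' goto b→5
  5='caacb' goto ·  [P0 ends]
  6='b' goto a→7
  7='ba' goto ·  [P1 ends]

BFS fail/out derivation:
  fail(1) 'c': from fail(0)=0 chase 'c': 0 ⇒ 0;  out=∅∪out(0)=∅
  fail(6) 'b': from fail(0)=0 chase 'b': 0 ⇒ 0;  out=∅∪out(0)=∅
  fail(2) 'ca': from fail(1)=0 chase 'a': 0 ⇒ 0;  out=∅∪out(0)=∅
  fail(7) 'ba': from fail(6)=0 chase 'a': 0 ⇒ 0;  out={1}∪out(0)={1}
  fail(3) 'caa': from fail(2)=0 chase 'a': 0 ⇒ 0;  out=∅∪out(0)=∅
  fail(4) 'caac': from fail(3)=0 chase 'c': 0 ⇒ 1;  out=∅∪out(1)=∅
  fail(5) 'caacb': from fail(4)=1 chase 'b': 1→0 ⇒ 6;  out={0}∪out(6)={0}

Run:
pos 0 'a': at 0
pos 1 'c': at 1
pos 2 'a': at 2
pos 3 'a': at 3
pos 4 'c': at 4
pos 5 'b': at 5  emit P0@[1:5]
pos 6 'c': at 1 ·f
pos 7 'a': at 2
pos 8 'a': at 3
pos 9 'c': at 4
pos 10 'b': at 5  emit P0@[6:10]
pos 11 'b': at 6 ·f
pos 12 'b': at 6 ·f
pos 13 'a': at 7  emit P1@[12:13]
pos 14 'a': at 0 ·f
pos 15 'b': at 6
pos 16 'a': at 7  emit P1@[15:16]
pos 17 'b': at 6 ·f
pos 18 'a': at 7  emit P1@[17:18]
pos 19 'a': at 0 ·f
pos 20 'c': at 1
pos 21 'b': at 6 ·f
pos 22 'a': at 7  emit P1@[21:22]
pos 23 'b': at 6 ·f
pos 24 'c': at 1 ·f
pos 25 'c': at 1 ·f
pos 26 'a': at 2
pos 27 'a': at 3
pos 28 'c': at 4
pos 29 'b': at 5  emit P0@[25:29]
pos 30 'c': at 1 ·f
pos 31 'a': at 2
pos 32 'a': at 3
pos 33 'c': at 4
pos 34 'b': at 5  emit P0@[30:34]
pos 35 'b': at 6 ·f
pos 36 'a': at 7  emit P1@[35:36]
pos 37 'b': at 6 ·f
pos 38 'a': at 7  emit P1@[37:38]
pos 39 'c': at 1 ·f
pos 40 'c': at 1 ·f
pos 41 'a': at 2
pos 42 'b': at 6 ·f
pos 43 'b': at 6 ·f

All matches (sorted): [[5,0],[10,0],[13,1],[16,1],[18,1],[22,1],[29,0],[34,0],[36,1],[38,1]]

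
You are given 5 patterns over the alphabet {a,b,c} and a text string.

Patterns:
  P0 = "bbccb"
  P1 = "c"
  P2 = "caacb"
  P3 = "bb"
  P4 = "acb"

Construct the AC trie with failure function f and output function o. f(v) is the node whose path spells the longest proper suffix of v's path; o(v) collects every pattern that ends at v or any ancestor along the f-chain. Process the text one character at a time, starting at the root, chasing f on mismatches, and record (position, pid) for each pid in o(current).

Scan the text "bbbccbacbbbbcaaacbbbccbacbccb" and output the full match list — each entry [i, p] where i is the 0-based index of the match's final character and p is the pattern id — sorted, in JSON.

Build automaton:
Trie nodes:
  n0 'ε': a→11 b→1 c→6
  n1 'b': b→2
  n2 'bb': c→3  [P3 ends]
  n3 'bbc': c→4
  n4 'bbcc': b→5
  n5 'bbccb': ·  [P0 ends]
  n6 'c': a→7  [P1 ends]
  n7 'ca': a→8
  n8 'caa': c→9
  n9 'caac': b→10
  n10 'caacb': ·  [P2 ends]
  n11 'a': c→12
  n12 'ac': b→13
  n13 'acb': ·  [P4 ends]

BFS fail/out derivation:
  fail(1) 'b': from fail(0)=0 chase 'b': 0 ⇒ 0;  out=∅∪out(0)=∅
  fail(6) 'c': from fail(0)=0 chase 'c': 0 ⇒ 0;  out={1}∪out(0)={1}
  fail(11) 'a': from fail(0)=0 chase 'a': 0 ⇒ 0;  out=∅∪out(0)=∅
  fail(2) 'bb': from fail(1)=0 chase 'b': 0 ⇒ 1;  out={3}∪out(1)={3}
  fail(7) 'ca': from fail(6)=0 chase 'a': 0 ⇒ 11;  out=∅∪out(11)=∅
  fail(12) 'ac': from fail(11)=0 chase 'c': 0 ⇒ 6;  out=∅∪out(6)={1}
  fail(3) 'bbc': from fail(2)=1 chase 'c': 1→0 ⇒ 6;  out=∅∪out(6)={1}
  fail(8) 'caa': from fail(7)=11 chase 'a': 11→0 ⇒ 11;  out=∅∪out(11)=∅
  fail(13) 'acb': from fail(12)=6 chase 'b': 6→0 ⇒ 1;  out={4}∪out(1)={4}
  fail(4) 'bbcc': from fail(3)=6 chase 'c': 6→0 ⇒ 6;  out=∅∪out(6)={1}
  fail(9) 'caac': from fail(8)=11 chase 'c': 11 ⇒ 12;  out=∅∪out(12)={1}
  fail(5) 'bbccb': from fail(4)=6 chase 'b': 6→0 ⇒ 1;  out={0}∪out(1)={0}
  fail(10) 'caacb': from fail(9)=12 chase 'b': 12 ⇒ 13;  out={2}∪out(13)={2,4}

Scan:
[0] read 'b'  n0⇒n1
[1] read 'b'  n1⇒n2  ** P3@[0:1]
[2] read 'b'  n2⇒n2 ·f  ** P3@[1:2]
[3] read 'c'  n2⇒n3  ** P1@[3:3]
[4] read 'c'  n3⇒n4  ** P1@[4:4]
[5] read 'b'  n4⇒n5  ** P0@[1:5]
[6] read 'a'  n5⇒n11 ·f
[7] read 'c'  n11⇒n12  ** P1@[7:7]
[8] read 'b'  n12⇒n13  ** P4@[6:8]
[9] read 'b'  n13⇒n2 ·f  ** P3@[8:9]
[10] read 'b'  n2⇒n2 ·f  ** P3@[9:10]
[11] read 'b'  n2⇒n2 ·f  ** P3@[10:11]
[12] read 'c'  n2⇒n3  ** P1@[12:12]
[13] read 'a'  n3⇒n7 ·f
[14] read 'a'  n7⇒n8
[15] read 'a'  n8⇒n11 ·f
[16] read 'c'  n11⇒n12  ** P1@[16:16]
[17] read 'b'  n12⇒n13  ** P4@[15:17]
[18] read 'b'  n13⇒n2 ·f  ** P3@[17:18]
[19] read 'b'  n2⇒n2 ·f  ** P3@[18:19]
[20] read 'c'  n2⇒n3  ** P1@[20:20]
[21] read 'c'  n3⇒n4  ** P1@[21:21]
[22] read 'b'  n4⇒n5  ** P0@[18:22]
[23] read 'a'  n5⇒n11 ·f
[24] read 'c'  n11⇒n12  ** P1@[24:24]
[25] read 'b'  n12⇒n13  ** P4@[23:25]
[26] read 'c'  n13⇒n6 ·f  ** P1@[26:26]
[27] read 'c'  n6⇒n6 ·f  ** P1@[27:27]
[28] read 'b'  n6⇒n1 ·f

All matches (sorted): [[1,3],[2,3],[3,1],[4,1],[5,0],[7,1],[8,4],[9,3],[10,3],[11,3],[12,1],[16,1],[17,4],[18,3],[19,3],[20,1],[21,1],[22,0],[24,1],[25,4],[26,1],[27,1]]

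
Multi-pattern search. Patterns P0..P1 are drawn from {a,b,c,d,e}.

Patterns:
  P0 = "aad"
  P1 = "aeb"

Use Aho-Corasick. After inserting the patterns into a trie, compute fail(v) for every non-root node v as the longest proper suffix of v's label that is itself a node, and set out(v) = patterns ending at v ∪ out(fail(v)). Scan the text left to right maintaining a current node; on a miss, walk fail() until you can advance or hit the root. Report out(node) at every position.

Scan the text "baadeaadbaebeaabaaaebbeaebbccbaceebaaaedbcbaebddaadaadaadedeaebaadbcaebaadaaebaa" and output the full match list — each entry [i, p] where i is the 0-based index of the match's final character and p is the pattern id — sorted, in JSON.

Build:
Trie nodes:
  n0 'ε': a→1
  n1 'a': a→2 e→4
  n2 'aa': d→3
  n3 'aad': ·  ←P0
  n4 'ae': b→5
  n5 'aeb': ·  ←P1

BFS fail/out derivation:
  n1('a'): parent n0 fail=0; on 'a' 0 → fail=0;  out ∅∪∅=∅
  n2('aa'): parent n1 fail=0; on 'a' 0 → fail=1;  out ∅∪∅=∅
  n4('ae'): parent n1 fail=0; on 'e' 0 → fail=0;  out ∅∪∅=∅
  n3('aad'): parent n2 fail=1; on 'd' 1→0 → fail=0;  out {0}∪∅={0}
  n5('aeb'): parent n4 fail=0; on 'b' 0 → fail=0;  out {1}∪∅={1}

Run:
pos 0 'b': at 0
pos 1 'a': at 1
pos 2 'a': at 2
pos 3 'd': at 3  emit P0@[1:3]
pos 4 'e': at 0 (via fail)
pos 5 'a': at 1
pos 6 'a': at 2
pos 7 'd': at 3  emit P0@[5:7]
pos 8 'b': at 0 (via fail)
pos 9 'a': at 1
pos 10 'e': at 4
pos 11 'b': at 5  emit P1@[9:11]
pos 12 'e': at 0 (via fail)
pos 13 'a': at 1
pos 14 'a': at 2
pos 15 'b': at 0 (via fail)
pos 16 'a': at 1
pos 17 'a': at 2
pos 18 'a': at 2 (via fail)
pos 19 'e': at 4 (via fail)
pos 20 'b': at 5  emit P1@[18:20]
pos 21 'b': at 0 (via fail)
pos 22 'e': at 0
pos 23 'a': at 1
pos 24 'e': at 4
pos 25 'b': at 5  emit P1@[23:25]
pos 26 'b': at 0 (via fail)
pos 27 'c': at 0
pos 28 'c': at 0
pos 29 'b': at 0
pos 30 'a': at 1
pos 31 'c': at 0 (via fail)
pos 32 'e': at 0
pos 33 'e': at 0
pos 34 'b': at 0
pos 35 'a': at 1
pos 36 'a': at 2
pos 37 'a': at 2 (via fail)
pos 38 'e': at 4 (via fail)
pos 39 'd': at 0 (via fail)
pos 40 'b': at 0
pos 41 'c': at 0
pos 42 'b': at 0
pos 43 'a': at 1
pos 44 'e': at 4
pos 45 'b': at 5  emit P1@[43:45]
pos 46 'd': at 0 (via fail)
pos 47 'd': at 0
pos 48 'a': at 1
pos 49 'a': at 2
pos 50 'd': at 3  emit P0@[48:50]
pos 51 'a': at 1 (via fail)
pos 52 'a': at 2
pos 53 'd': at 3  emit P0@[51:53]
pos 54 'a': at 1 (via fail)
pos 55 'a': at 2
pos 56 'd': at 3  emit P0@[54:56]
pos 57 'e': at 0 (via fail)
pos 58 'd': at 0
pos 59 'e': at 0
pos 60 'a': at 1
pos 61 'e': at 4
pos 62 'b': at 5  emit P1@[60:62]
pos 63 'a': at 1 (via fail)
pos 64 'a': at 2
pos 65 'd': at 3  emit P0@[63:65]
pos 66 'b': at 0 (via fail)
pos 67 'c': at 0
pos 68 'a': at 1
pos 69 'e': at 4
pos 70 'b': at 5  emit P1@[68:70]
pos 71 'a': at 1 (via fail)
pos 72 'a': at 2
pos 73 'd': at 3  emit P0@[71:73]
pos 74 'a': at 1 (via fail)
pos 75 'a': at 2
pos 76 'e': at 4 (via fail)
pos 77 'b': at 5  emit P1@[75:77]
pos 78 'a': at 1 (via fail)
pos 79 'a': at 2

Matches: [[3,0],[7,0],[11,1],[20,1],[25,1],[45,1],[50,0],[53,0],[56,0],[62,1],[65,0],[70,1],[73,0],[77,1]]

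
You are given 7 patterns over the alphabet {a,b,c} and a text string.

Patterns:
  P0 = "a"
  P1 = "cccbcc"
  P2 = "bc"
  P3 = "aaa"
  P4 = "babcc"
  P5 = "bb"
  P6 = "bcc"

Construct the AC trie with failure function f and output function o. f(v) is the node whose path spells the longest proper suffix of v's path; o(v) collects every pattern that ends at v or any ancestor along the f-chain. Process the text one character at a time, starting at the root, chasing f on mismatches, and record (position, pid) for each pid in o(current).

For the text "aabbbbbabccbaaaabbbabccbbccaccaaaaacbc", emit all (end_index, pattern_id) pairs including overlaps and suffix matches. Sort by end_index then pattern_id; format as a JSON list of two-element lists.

Build:
Trie nodes:
  n0 'ε': a→1 b→8 c→2
  n1 'a': a→10  ←P0
  n2 'c': c→3
  n3 'cc': c→4
  n4 'ccc': b→5
  n5 'cccb': c→6
  n6 'cccbc': c→7
  n7 'cccbcc': ·  ←P1
  n8 'b': a→12 b→16 c→9
  n9 'bc': c→17  ←P2
  n10 'aa': a→11
  n11 'aaa': ·  ←P3
  n12 'ba': b→13
  n13 'bab': c→14
  n14 'babc': c→15
  n15 'babcc': ·  ←P4
  n16 'bb': ·  ←P5
  n17 'bcc': ·  ←P6

Failure links (BFS by depth):
  n1('a'): parent n0 fail=0; on 'a' 0 → fail=0;  out {0}∪∅={0}
  n2('c'): parent n0 fail=0; on 'c' 0 → fail=0;  out ∅∪∅=∅
  n8('b'): parent n0 fail=0; on 'b' 0 → fail=0;  out ∅∪∅=∅
  n3('cc'): parent n2 fail=0; on 'c' 0 → fail=2;  out ∅∪∅=∅
  n9('bc'): parent n8 fail=0; on 'c' 0 → fail=2;  out {2}∪∅={2}
  n10('aa'): parent n1 fail=0; on 'a' 0 → fail=1;  out ∅∪{0}={0}
  n12('ba'): parent n8 fail=0; on 'a' 0 → fail=1;  out ∅∪{0}={0}
  n16('bb'): parent n8 fail=0; on 'b' 0 → fail=8;  out {5}∪∅={5}
  n4('ccc'): parent n3 fail=2; on 'c' 2 → fail=3;  out ∅∪∅=∅
  n11('aaa'): parent n10 fail=1; on 'a' 1 → fail=10;  out {3}∪{0}={0,3}
  n13('bab'): parent n12 fail=1; on 'b' 1→0 → fail=8;  out ∅∪∅=∅
  n17('bcc'): parent n9 fail=2; on 'c' 2 → fail=3;  out {6}∪∅={6}
  n5('cccb'): parent n4 fail=3; on 'b' 3→2→0 → fail=8;  out ∅∪∅=∅
  n14('babc'): parent n13 fail=8; on 'c' 8 → fail=9;  out ∅∪{2}={2}
  n6('cccbc'): parent n5 fail=8; on 'c' 8 → fail=9;  out ∅∪{2}={2}
  n15('babcc'): parent n14 fail=9; on 'c' 9 → fail=17;  out {4}∪{6}={4,6}
  n7('cccbcc'): parent n6 fail=9; on 'c' 9 → fail=17;  out {1}∪{6}={1,6}

Scan:
pos 0 'a': at 1  → match P0@[0:0]
pos 1 'a': at 10  → match P0@[1:1]
pos 2 'b': at 8 (via fail)
pos 3 'b': at 16  → match P5@[2:3]
pos 4 'b': at 16 (via fail)  → match P5@[3:4]
pos 5 'b': at 16 (via fail)  → match P5@[4:5]
pos 6 'b': at 16 (via fail)  → match P5@[5:6]
pos 7 'a': at 12 (via fail)  → match P0@[7:7]
pos 8 'b': at 13
pos 9 'c': at 14  → match P2@[8:9]
pos 10 'c': at 15  → match P4@[6:10],P6@[8:10]
pos 11 'b': at 8 (via fail)
pos 12 'a': at 12  → match P0@[12:12]
pos 13 'a': at 10 (via fail)  → match P0@[13:13]
pos 14 'a': at 11  → match P0@[14:14],P3@[12:14]
pos 15 'a': at 11 (via fail)  → match P0@[15:15],P3@[13:15]
pos 16 'b': at 8 (via fail)
pos 17 'b': at 16  → match P5@[16:17]
pos 18 'b': at 16 (via fail)  → match P5@[17:18]
pos 19 'a': at 12 (via fail)  → match P0@[19:19]
pos 20 'b': at 13
pos 21 'c': at 14  → match P2@[20:21]
pos 22 'c': at 15  → match P4@[18:22],P6@[20:22]
pos 23 'b': at 8 (via fail)
pos 24 'b': at 16  → match P5@[23:24]
pos 25 'c': at 9 (via fail)  → match P2@[24:25]
pos 26 'c': at 17  → match P6@[24:26]
pos 27 'a': at 1 (via fail)  → match P0@[27:27]
pos 28 'c': at 2 (via fail)
pos 29 'c': at 3
pos 30 'a': at 1 (via fail)  → match P0@[30:30]
pos 31 'a': at 10  → match P0@[31:31]
pos 32 'a': at 11  → match P0@[32:32],P3@[30:32]
pos 33 'a': at 11 (via fail)  → match P0@[33:33],P3@[31:33]
pos 34 'a': at 11 (via fail)  → match P0@[34:34],P3@[32:34]
pos 35 'c': at 2 (via fail)
pos 36 'b': at 8 (via fail)
pos 37 'c': at 9  → match P2@[36:37]

Result: [[0,0],[1,0],[3,5],[4,5],[5,5],[6,5],[7,0],[9,2],[10,4],[10,6],[12,0],[13,0],[14,0],[14,3],[15,0],[15,3],[17,5],[18,5],[19,0],[21,2],[22,4],[22,6],[24,5],[25,2],[26,6],[27,0],[30,0],[31,0],[32,0],[32,3],[33,0],[33,3],[34,0],[34,3],[37,2]]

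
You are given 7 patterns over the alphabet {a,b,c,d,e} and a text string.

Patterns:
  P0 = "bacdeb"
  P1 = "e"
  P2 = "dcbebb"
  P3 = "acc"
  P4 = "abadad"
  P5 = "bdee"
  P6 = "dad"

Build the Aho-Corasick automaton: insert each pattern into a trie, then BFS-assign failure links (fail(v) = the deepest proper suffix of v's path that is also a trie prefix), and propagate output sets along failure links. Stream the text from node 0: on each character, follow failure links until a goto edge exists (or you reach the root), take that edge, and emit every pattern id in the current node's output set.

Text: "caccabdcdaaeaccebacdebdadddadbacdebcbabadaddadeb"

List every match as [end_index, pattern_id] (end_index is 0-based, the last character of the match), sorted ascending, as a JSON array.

Build:
Trie nodes:
  0='ε' goto a→14 b→1 d→8 e→7
  1='b' goto a→2 d→22
  2='ba' goto c→3
  3='bac' goto d→4
  4='bacd' goto e→5
  5='bacde' goto b→6
  6='bacdeb' goto ·  ←P0
  7='e' goto ·  ←P1
  8='d' goto a→25 c→9
  9='dc' goto b→10
  10='dcb' goto e→11
  11='dcbe' goto b→12
  12='dcbeb' goto b→13
  13='dcbebb' goto ·  ←P2
  14='a' goto b→17 c→15
  15='ac' goto c→16
  16='acc' goto ·  ←P3
  17='ab' goto a→18
  18='aba' goto d→19
  19='abad' goto a→20
  20='abada' goto d→21
  21='abadad' goto ·  ←P4
  22='bd' goto e→23
  23='bde' goto e→24
  24='bdee' goto ·  ←P5
  25='da' goto d→26
  26='dad' goto ·  ←P6

Failure links (BFS by depth):
  fail(1) 'b': from fail(0)=0 chase 'b': 0 ⇒ 0;  out=∅∪out(0)=∅
  fail(7) 'e': from fail(0)=0 chase 'e': 0 ⇒ 0;  out={1}∪out(0)={1}
  fail(8) 'd': from fail(0)=0 chase 'd': 0 ⇒ 0;  out=∅∪out(0)=∅
  fail(14) 'a': from fail(0)=0 chase 'a': 0 ⇒ 0;  out=∅∪out(0)=∅
  fail(2) 'ba': from fail(1)=0 chase 'a': 0 ⇒ 14;  out=∅∪out(14)=∅
  fail(9) 'dc': from fail(8)=0 chase 'c': 0 ⇒ 0;  out=∅∪out(0)=∅
  fail(15) 'ac': from fail(14)=0 chase 'c': 0 ⇒ 0;  out=∅∪out(0)=∅
  fail(17) 'ab': from fail(14)=0 chase 'b': 0 ⇒ 1;  out=∅∪out(1)=∅
  fail(22) 'bd': from fail(1)=0 chase 'd': 0 ⇒ 8;  out=∅∪out(8)=∅
  fail(25) 'da': from fail(8)=0 chase 'a': 0 ⇒ 14;  out=∅∪out(14)=∅
  fail(3) 'bac': from fail(2)=14 chase 'c': 14 ⇒ 15;  out=∅∪out(15)=∅
  fail(10) 'dcb': from fail(9)=0 chase 'b': 0 ⇒ 1;  out=∅∪out(1)=∅
  fail(16) 'acc': from fail(15)=0 chase 'c': 0 ⇒ 0;  out={3}∪out(0)={3}
  fail(18) 'aba': from fail(17)=1 chase 'a': 1 ⇒ 2;  out=∅∪out(2)=∅
  fail(23) 'bde': from fail(22)=8 chase 'e': 8→0 ⇒ 7;  out=∅∪out(7)={1}
  fail(26) 'dad': from fail(25)=14 chase 'd': 14→0 ⇒ 8;  out={6}∪out(8)={6}
  fail(4) 'bacd': from fail(3)=15 chase 'd': 15→0 ⇒ 8;  out=∅∪out(8)=∅
  fail(11) 'dcbe': from fail(10)=1 chase 'e': 1→0 ⇒ 7;  out=∅∪out(7)={1}
  fail(19) 'abad': from fail(18)=2 chase 'd': 2→14→0 ⇒ 8;  out=∅∪out(8)=∅
  fail(24) 'bdee': from fail(23)=7 chase 'e': 7→0 ⇒ 7;  out={5}∪out(7)={1,5}
  fail(5) 'bacde': from fail(4)=8 chase 'e': 8→0 ⇒ 7;  out=∅∪out(7)={1}
  fail(12) 'dcbeb': from fail(11)=7 chase 'b': 7→0 ⇒ 1;  out=∅∪out(1)=∅
  fail(20) 'abada': from fail(19)=8 chase 'a': 8 ⇒ 25;  out=∅∪out(25)=∅
  fail(6) 'bacdeb': from fail(5)=7 chase 'b': 7→0 ⇒ 1;  out={0}∪out(1)={0}
  fail(13) 'dcbebb': from fail(12)=1 chase 'b': 1→0 ⇒ 1;  out={2}∪out(1)={2}
  fail(21) 'abadad': from fail(20)=25 chase 'd': 25 ⇒ 26;  out={4}∪out(26)={4,6}

Text stream:
[0] read 'c'  n0⇒n0
[1] read 'a'  n0⇒n14
[2] read 'c'  n14⇒n15
[3] read 'c'  n15⇒n16  emit P3@[1:3]
[4] read 'a'  n16⇒n14 (via fail)
[5] read 'b'  n14⇒n17
[6] read 'd'  n17⇒n22 (via fail)
[7] read 'c'  n22⇒n9 (via fail)
[8] read 'd'  n9⇒n8 (via fail)
[9] read 'a'  n8⇒n25
[10] read 'a'  n25⇒n14 (via fail)
[11] read 'e'  n14⇒n7 (via fail)  emit P1@[11:11]
[12] read 'a'  n7⇒n14 (via fail)
[13] read 'c'  n14⇒n15
[14] read 'c'  n15⇒n16  emit P3@[12:14]
[15] read 'e'  n16⇒n7 (via fail)  emit P1@[15:15]
[16] read 'b'  n7⇒n1 (via fail)
[17] read 'a'  n1⇒n2
[18] read 'c'  n2⇒n3
[19] read 'd'  n3⇒n4
[20] read 'e'  n4⇒n5  emit P1@[20:20]
[21] read 'b'  n5⇒n6  emit P0@[16:21]
[22] read 'd'  n6⇒n22 (via fail)
[23] read 'a'  n22⇒n25 (via fail)
[24] read 'd'  n25⇒n26  emit P6@[22:24]
[25] read 'd'  n26⇒n8 (via fail)
[26] read 'd'  n8⇒n8 (via fail)
[27] read 'a'  n8⇒n25
[28] read 'd'  n25⇒n26  emit P6@[26:28]
[29] read 'b'  n26⇒n1 (via fail)
[30] read 'a'  n1⇒n2
[31] read 'c'  n2⇒n3
[32] read 'd'  n3⇒n4
[33] read 'e'  n4⇒n5  emit P1@[33:33]
[34] read 'b'  n5⇒n6  emit P0@[29:34]
[35] read 'c'  n6⇒n0 (via fail)
[36] read 'b'  n0⇒n1
[37] read 'a'  n1⇒n2
[38] read 'b'  n2⇒n17 (via fail)
[39] read 'a'  n17⇒n18
[40] read 'd'  n18⇒n19
[41] read 'a'  n19⇒n20
[42] read 'd'  n20⇒n21  emit P4@[37:42],P6@[40:42]
[43] read 'd'  n21⇒n8 (via fail)
[44] read 'a'  n8⇒n25
[45] read 'd'  n25⇒n26  emit P6@[43:45]
[46] read 'e'  n26⇒n7 (via fail)  emit P1@[46:46]
[47] read 'b'  n7⇒n1 (via fail)

Matches: [[3,3],[11,1],[14,3],[15,1],[20,1],[21,0],[24,6],[28,6],[33,1],[34,0],[42,4],[42,6],[45,6],[46,1]]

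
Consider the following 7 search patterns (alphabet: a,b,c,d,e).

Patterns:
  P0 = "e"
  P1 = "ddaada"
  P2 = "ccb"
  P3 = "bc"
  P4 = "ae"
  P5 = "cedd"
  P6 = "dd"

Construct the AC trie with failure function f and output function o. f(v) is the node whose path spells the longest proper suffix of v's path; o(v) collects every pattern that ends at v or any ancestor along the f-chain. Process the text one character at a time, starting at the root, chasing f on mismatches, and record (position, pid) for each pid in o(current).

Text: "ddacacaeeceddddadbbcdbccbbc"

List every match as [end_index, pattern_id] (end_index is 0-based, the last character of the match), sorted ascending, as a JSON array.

Build automaton:
Trie (insert patterns):
  0='ε' goto a→13 b→11 c→8 d→2 e→1
  1='e' goto ·  [P0 ends]
  2='d' goto d→3
  3='dd' goto a→4  [P6 ends]
  4='dda' goto a→5
  5='ddaa' goto d→6
  6='ddaad' goto a→7
  7='ddaada' goto ·  [P1 ends]
  8='c' goto c→9 e→15
  9='cc' goto b→10
  10='ccb' goto ·  [P2 ends]
  11='b' goto c→12
  12='bc' goto ·  [P3 ends]
  13='a' goto e→14
  14='ae' goto ·  [P4 ends]
  15='ce' goto d→16
  16='ced' goto d→17
  17='cedd' goto ·  [P5 ends]

BFS fail/out derivation:
  fail(1) 'e': from fail(0)=0 chase 'e': 0 ⇒ 0;  out={0}∪out(0)={0}
  fail(2) 'd': from fail(0)=0 chase 'd': 0 ⇒ 0;  out=∅∪out(0)=∅
  fail(8) 'c': from fail(0)=0 chase 'c': 0 ⇒ 0;  out=∅∪out(0)=∅
  fail(11) 'b': from fail(0)=0 chase 'b': 0 ⇒ 0;  out=∅∪out(0)=∅
  fail(13) 'a': from fail(0)=0 chase 'a': 0 ⇒ 0;  out=∅∪out(0)=∅
  fail(3) 'dd': from fail(2)=0 chase 'd': 0 ⇒ 2;  out={6}∪out(2)={6}
  fail(9) 'cc': from fail(8)=0 chase 'c': 0 ⇒ 8;  out=∅∪out(8)=∅
  fail(12) 'bc': from fail(11)=0 chase 'c': 0 ⇒ 8;  out={3}∪out(8)={3}
  fail(14) 'ae': from fail(13)=0 chase 'e': 0 ⇒ 1;  out={4}∪out(1)={0,4}
  fail(15) 'ce': from fail(8)=0 chase 'e': 0 ⇒ 1;  out=∅∪out(1)={0}
  fail(4) 'dda': from fail(3)=2 chase 'a': 2→0 ⇒ 13;  out=∅∪out(13)=∅
  fail(10) 'ccb': from fail(9)=8 chase 'b': 8→0 ⇒ 11;  out={2}∪out(11)={2}
  fail(16) 'ced': from fail(15)=1 chase 'd': 1→0 ⇒ 2;  out=∅∪out(2)=∅
  fail(5) 'ddaa': from fail(4)=13 chase 'a': 13→0 ⇒ 13;  out=∅∪out(13)=∅
  fail(17) 'cedd': from fail(16)=2 chase 'd': 2 ⇒ 3;  out={5}∪out(3)={5,6}
  fail(6) 'ddaad': from fail(5)=13 chase 'd': 13→0 ⇒ 2;  out=∅∪out(2)=∅
  fail(7) 'ddaada': from fail(6)=2 chase 'a': 2→0 ⇒ 13;  out={1}∪out(13)={1}

Run:
[0] read 'd'  n0⇒n2
[1] read 'd'  n2⇒n3  → match P6@[0:1]
[2] read 'a'  n3⇒n4
[3] read 'c'  n4⇒n8 (via fail)
[4] read 'a'  n8⇒n13 (via fail)
[5] read 'c'  n13⇒n8 (via fail)
[6] read 'a'  n8⇒n13 (via fail)
[7] read 'e'  n13⇒n14  → match P0@[7:7],P4@[6:7]
[8] read 'e'  n14⇒n1 (via fail)  → match P0@[8:8]
[9] read 'c'  n1⇒n8 (via fail)
[10] read 'e'  n8⇒n15  → match P0@[10:10]
[11] read 'd'  n15⇒n16
[12] read 'd'  n16⇒n17  → match P5@[9:12],P6@[11:12]
[13] read 'd'  n17⇒n3 (via fail)  → match P6@[12:13]
[14] read 'd'  n3⇒n3 (via fail)  → match P6@[13:14]
[15] read 'a'  n3⇒n4
[16] read 'd'  n4⇒n2 (via fail)
[17] read 'b'  n2⇒n11 (via fail)
[18] read 'b'  n11⇒n11 (via fail)
[19] read 'c'  n11⇒n12  → match P3@[18:19]
[20] read 'd'  n12⇒n2 (via fail)
[21] read 'b'  n2⇒n11 (via fail)
[22] read 'c'  n11⇒n12  → match P3@[21:22]
[23] read 'c'  n12⇒n9 (via fail)
[24] read 'b'  n9⇒n10  → match P2@[22:24]
[25] read 'b'  n10⇒n11 (via fail)
[26] read 'c'  n11⇒n12  → match P3@[25:26]

All matches (sorted): [[1,6],[7,0],[7,4],[8,0],[10,0],[12,5],[12,6],[13,6],[14,6],[19,3],[22,3],[24,2],[26,3]]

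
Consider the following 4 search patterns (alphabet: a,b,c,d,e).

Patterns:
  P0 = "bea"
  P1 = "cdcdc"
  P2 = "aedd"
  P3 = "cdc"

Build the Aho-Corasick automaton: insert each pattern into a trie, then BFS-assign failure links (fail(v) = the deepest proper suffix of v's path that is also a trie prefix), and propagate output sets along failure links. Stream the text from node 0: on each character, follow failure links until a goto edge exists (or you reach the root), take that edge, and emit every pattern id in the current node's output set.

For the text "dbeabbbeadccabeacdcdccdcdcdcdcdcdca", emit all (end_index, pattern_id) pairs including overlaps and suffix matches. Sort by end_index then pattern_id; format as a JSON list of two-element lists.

Build:
Trie nodes:
  n0 'ε': a→9 b→1 c→4
  n1 'b': e→2
  n2 'be': a→3
  n3 'bea': ·  ←P0
  n4 'c': d→5
  n5 'cd': c→6
  n6 'cdc': d→7  ←P3
  n7 'cdcd': c→8
  n8 'cdcdc': ·  ←P1
  n9 'a': e→10
  n10 'ae': d→11
  n11 'aed': d→12
  n12 'aedd': ·  ←P2

BFS fail/out derivation:
  fail(1) 'b': from fail(0)=0 chase 'b': 0 ⇒ 0;  out=∅∪out(0)=∅
  fail(4) 'c': from fail(0)=0 chase 'c': 0 ⇒ 0;  out=∅∪out(0)=∅
  fail(9) 'a': from fail(0)=0 chase 'a': 0 ⇒ 0;  out=∅∪out(0)=∅
  fail(2) 'be': from fail(1)=0 chase 'e': 0 ⇒ 0;  out=∅∪out(0)=∅
  fail(5) 'cd': from fail(4)=0 chase 'd': 0 ⇒ 0;  out=∅∪out(0)=∅
  fail(10) 'ae': from fail(9)=0 chase 'e': 0 ⇒ 0;  out=∅∪out(0)=∅
  fail(3) 'bea': from fail(2)=0 chase 'a': 0 ⇒ 9;  out={0}∪out(9)={0}
  fail(6) 'cdc': from fail(5)=0 chase 'c': 0 ⇒ 4;  out={3}∪out(4)={3}
  fail(11) 'aed': from fail(10)=0 chase 'd': 0 ⇒ 0;  out=∅∪out(0)=∅
  fail(7) 'cdcd': from fail(6)=4 chase 'd': 4 ⇒ 5;  out=∅∪out(5)=∅
  fail(12) 'aedd': from fail(11)=0 chase 'd': 0 ⇒ 0;  out={2}∪out(0)={2}
  fail(8) 'cdcdc': from fail(7)=5 chase 'c': 5 ⇒ 6;  out={1}∪out(6)={1,3}

Text stream:
i=0 'd': node 0→0
i=1 'b': node 0→1
i=2 'e': node 1→2
i=3 'a': node 2→3  → match P0@[1:3]
i=4 'b': node 3→1 ·f
i=5 'b': node 1→1 ·f
i=6 'b': node 1→1 ·f
i=7 'e': node 1→2
i=8 'a': node 2→3  → match P0@[6:8]
i=9 'd': node 3→0 ·f
i=10 'c': node 0→4
i=11 'c': node 4→4 ·f
i=12 'a': node 4→9 ·f
i=13 'b': node 9→1 ·f
i=14 'e': node 1→2
i=15 'a': node 2→3  → match P0@[13:15]
i=16 'c': node 3→4 ·f
i=17 'd': node 4→5
i=18 'c': node 5→6  → match P3@[16:18]
i=19 'd': node 6→7
i=20 'c': node 7→8  → match P1@[16:20],P3@[18:20]
i=21 'c': node 8→4 ·f
i=22 'd': node 4→5
i=23 'c': node 5→6  → match P3@[21:23]
i=24 'd': node 6→7
i=25 'c': node 7→8  → match P1@[21:25],P3@[23:25]
i=26 'd': node 8→7 ·f
i=27 'c': node 7→8  → match P1@[23:27],P3@[25:27]
i=28 'd': node 8→7 ·f
i=29 'c': node 7→8  → match P1@[25:29],P3@[27:29]
i=30 'd': node 8→7 ·f
i=31 'c': node 7→8  → match P1@[27:31],P3@[29:31]
i=32 'd': node 8→7 ·f
i=33 'c': node 7→8  → match P1@[29:33],P3@[31:33]
i=34 'a': node 8→9 ·f

All matches (sorted): [[3,0],[8,0],[15,0],[18,3],[20,1],[20,3],[23,3],[25,1],[25,3],[27,1],[27,3],[29,1],[29,3],[31,1],[31,3],[33,1],[33,3]]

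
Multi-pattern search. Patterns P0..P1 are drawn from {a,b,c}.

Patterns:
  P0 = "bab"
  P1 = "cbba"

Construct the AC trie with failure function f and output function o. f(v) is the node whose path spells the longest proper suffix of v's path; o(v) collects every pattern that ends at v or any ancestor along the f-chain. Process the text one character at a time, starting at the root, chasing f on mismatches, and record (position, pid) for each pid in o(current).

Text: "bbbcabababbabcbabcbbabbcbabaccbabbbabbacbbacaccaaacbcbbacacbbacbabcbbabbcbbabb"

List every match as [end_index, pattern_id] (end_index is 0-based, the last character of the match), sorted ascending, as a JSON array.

Construct AC machine:
Trie (insert patterns):
  n0 'ε': b→1 c→4
  n1 'b': a→2
  n2 'ba': b→3
  n3 'bab': ·  [P0 ends]
  n4 'c': b→5
  n5 'cb': b→6
  n6 'cbb': a→7
  n7 'cbba': ·  [P1 ends]

BFS fail/out derivation:
  fail(1) 'b': from fail(0)=0 chase 'b': 0 ⇒ 0;  out=∅∪out(0)=∅
  fail(4) 'c': from fail(0)=0 chase 'c': 0 ⇒ 0;  out=∅∪out(0)=∅
  fail(2) 'ba': from fail(1)=0 chase 'a': 0 ⇒ 0;  out=∅∪out(0)=∅
  fail(5) 'cb': from fail(4)=0 chase 'b': 0 ⇒ 1;  out=∅∪out(1)=∅
  fail(3) 'bab': from fail(2)=0 chase 'b': 0 ⇒ 1;  out={0}∪out(1)={0}
  fail(6) 'cbb': from fail(5)=1 chase 'b': 1→0 ⇒ 1;  out=∅∪out(1)=∅
  fail(7) 'cbba': from fail(6)=1 chase 'a': 1 ⇒ 2;  out={1}∪out(2)={1}

Run:
[0] read 'b'  n0⇒n1
[1] read 'b'  n1⇒n1 (fail-walked)
[2] read 'b'  n1⇒n1 (fail-walked)
[3] read 'c'  n1⇒n4 (fail-walked)
[4] read 'a'  n4⇒n0 (fail-walked)
[5] read 'b'  n0⇒n1
[6] read 'a'  n1⇒n2
[7] read 'b'  n2⇒n3  emit P0@[5:7]
[8] read 'a'  n3⇒n2 (fail-walked)
[9] read 'b'  n2⇒n3  emit P0@[7:9]
[10] read 'b'  n3⇒n1 (fail-walked)
[11] read 'a'  n1⇒n2
[12] read 'b'  n2⇒n3  emit P0@[10:12]
[13] read 'c'  n3⇒n4 (fail-walked)
[14] read 'b'  n4⇒n5
[15] read 'a'  n5⇒n2 (fail-walked)
[16] read 'b'  n2⇒n3  emit P0@[14:16]
[17] read 'c'  n3⇒n4 (fail-walked)
[18] read 'b'  n4⇒n5
[19] read 'b'  n5⇒n6
[20] read 'a'  n6⇒n7  emit P1@[17:20]
[21] read 'b'  n7⇒n3 (fail-walked)  emit P0@[19:21]
[22] read 'b'  n3⇒n1 (fail-walked)
[23] read 'c'  n1⇒n4 (fail-walked)
[24] read 'b'  n4⇒n5
[25] read 'a'  n5⇒n2 (fail-walked)
[26] read 'b'  n2⇒n3  emit P0@[24:26]
[27] read 'a'  n3⇒n2 (fail-walked)
[28] read 'c'  n2⇒n4 (fail-walked)
[29] read 'c'  n4⇒n4 (fail-walked)
[30] read 'b'  n4⇒n5
[31] read 'a'  n5⇒n2 (fail-walked)
[32] read 'b'  n2⇒n3  emit P0@[30:32]
[33] read 'b'  n3⇒n1 (fail-walked)
[34] read 'b'  n1⇒n1 (fail-walked)
[35] read 'a'  n1⇒n2
[36] read 'b'  n2⇒n3  emit P0@[34:36]
[37] read 'b'  n3⇒n1 (fail-walked)
[38] read 'a'  n1⇒n2
[39] read 'c'  n2⇒n4 (fail-walked)
[40] read 'b'  n4⇒n5
[41] read 'b'  n5⇒n6
[42] read 'a'  n6⇒n7  emit P1@[39:42]
[43] read 'c'  n7⇒n4 (fail-walked)
[44] read 'a'  n4⇒n0 (fail-walked)
[45] read 'c'  n0⇒n4
[46] read 'c'  n4⇒n4 (fail-walked)
[47] read 'a'  n4⇒n0 (fail-walked)
[48] read 'a'  n0⇒n0
[49] read 'a'  n0⇒n0
[50] read 'c'  n0⇒n4
[51] read 'b'  n4⇒n5
[52] read 'c'  n5⇒n4 (fail-walked)
[53] read 'b'  n4⇒n5
[54] read 'b'  n5⇒n6
[55] read 'a'  n6⇒n7  emit P1@[52:55]
[56] read 'c'  n7⇒n4 (fail-walked)
[57] read 'a'  n4⇒n0 (fail-walked)
[58] read 'c'  n0⇒n4
[59] read 'b'  n4⇒n5
[60] read 'b'  n5⇒n6
[61] read 'a'  n6⇒n7  emit P1@[58:61]
[62] read 'c'  n7⇒n4 (fail-walked)
[63] read 'b'  n4⇒n5
[64] read 'a'  n5⇒n2 (fail-walked)
[65] read 'b'  n2⇒n3  emit P0@[63:65]
[66] read 'c'  n3⇒n4 (fail-walked)
[67] read 'b'  n4⇒n5
[68] read 'b'  n5⇒n6
[69] read 'a'  n6⇒n7  emit P1@[66:69]
[70] read 'b'  n7⇒n3 (fail-walked)  emit P0@[68:70]
[71] read 'b'  n3⇒n1 (fail-walked)
[72] read 'c'  n1⇒n4 (fail-walked)
[73] read 'b'  n4⇒n5
[74] read 'b'  n5⇒n6
[75] read 'a'  n6⇒n7  emit P1@[72:75]
[76] read 'b'  n7⇒n3 (fail-walked)  emit P0@[74:76]
[77] read 'b'  n3⇒n1 (fail-walked)

All matches (sorted): [[7,0],[9,0],[12,0],[16,0],[20,1],[21,0],[26,0],[32,0],[36,0],[42,1],[55,1],[61,1],[65,0],[69,1],[70,0],[75,1],[76,0]]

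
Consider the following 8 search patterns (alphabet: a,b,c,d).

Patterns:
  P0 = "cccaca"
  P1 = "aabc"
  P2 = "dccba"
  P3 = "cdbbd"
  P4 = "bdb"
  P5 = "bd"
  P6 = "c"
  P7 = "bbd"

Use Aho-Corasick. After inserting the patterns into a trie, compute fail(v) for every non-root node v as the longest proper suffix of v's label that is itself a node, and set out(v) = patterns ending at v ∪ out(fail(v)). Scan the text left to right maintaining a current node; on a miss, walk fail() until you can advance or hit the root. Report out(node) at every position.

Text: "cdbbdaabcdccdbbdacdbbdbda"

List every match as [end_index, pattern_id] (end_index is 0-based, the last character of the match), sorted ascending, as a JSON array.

Construct AC machine:
Trie nodes:
  n0 'ε': a→7 b→20 c→1 d→11
  n1 'c': c→2 d→16  [P6 ends]
  n2 'cc': c→3
  n3 'ccc': a→4
  n4 'ccca': c→5
  n5 'cccac': a→6
  n6 'cccaca': ·  [P0 ends]
  n7 'a': a→8
  n8 'aa': b→9
  n9 'aab': c→10
  n10 'aabc': ·  [P1 ends]
  n11 'd': c→12
  n12 'dc': c→13
  n13 'dcc': b→14
  n14 'dccb': a→15
  n15 'dccba': ·  [P2 ends]
  n16 'cd': b→17
  n17 'cdb': b→18
  n18 'cdbb': d→19
  n19 'cdbbd': ·  [P3 ends]
  n20 'b': b→23 d→21
  n21 'bd': b→22  [P5 ends]
  n22 'bdb': ·  [P4 ends]
  n23 'bb': d→24
  n24 'bbd': ·  [P7 ends]

BFS fail/out derivation:
  fail(1) 'c': from fail(0)=0 chase 'c': 0 ⇒ 0;  out={6}∪out(0)={6}
  fail(7) 'a': from fail(0)=0 chase 'a': 0 ⇒ 0;  out=∅∪out(0)=∅
  fail(11) 'd': from fail(0)=0 chase 'd': 0 ⇒ 0;  out=∅∪out(0)=∅
  fail(20) 'b': from fail(0)=0 chase 'b': 0 ⇒ 0;  out=∅∪out(0)=∅
  fail(2) 'cc': from fail(1)=0 chase 'c': 0 ⇒ 1;  out=∅∪out(1)={6}
  fail(8) 'aa': from fail(7)=0 chase 'a': 0 ⇒ 7;  out=∅∪out(7)=∅
  fail(12) 'dc': from fail(11)=0 chase 'c': 0 ⇒ 1;  out=∅∪out(1)={6}
  fail(16) 'cd': from fail(1)=0 chase 'd': 0 ⇒ 11;  out=∅∪out(11)=∅
  fail(21) 'bd': from fail(20)=0 chase 'd': 0 ⇒ 11;  out={5}∪out(11)={5}
  fail(23) 'bb': from fail(20)=0 chase 'b': 0 ⇒ 20;  out=∅∪out(20)=∅
  fail(3) 'ccc': from fail(2)=1 chase 'c': 1 ⇒ 2;  out=∅∪out(2)={6}
  fail(9) 'aab': from fail(8)=7 chase 'b': 7→0 ⇒ 20;  out=∅∪out(20)=∅
  fail(13) 'dcc': from fail(12)=1 chase 'c': 1 ⇒ 2;  out=∅∪out(2)={6}
  fail(17) 'cdb': from fail(16)=11 chase 'b': 11→0 ⇒ 20;  out=∅∪out(20)=∅
  fail(22) 'bdb': from fail(21)=11 chase 'b': 11→0 ⇒ 20;  out={4}∪out(20)={4}
  fail(24) 'bbd': from fail(23)=20 chase 'd': 20 ⇒ 21;  out={7}∪out(21)={5,7}
  fail(4) 'ccca': from fail(3)=2 chase 'a': 2→1→0 ⇒ 7;  out=∅∪out(7)=∅
  fail(10) 'aabc': from fail(9)=20 chase 'c': 20→0 ⇒ 1;  out={1}∪out(1)={1,6}
  fail(14) 'dccb': from fail(13)=2 chase 'b': 2→1→0 ⇒ 20;  out=∅∪out(20)=∅
  fail(18) 'cdbb': from fail(17)=20 chase 'b': 20 ⇒ 23;  out=∅∪out(23)=∅
  fail(5) 'cccac': from fail(4)=7 chase 'c': 7→0 ⇒ 1;  out=∅∪out(1)={6}
  fail(15) 'dccba': from fail(14)=20 chase 'a': 20→0 ⇒ 7;  out={2}∪out(7)={2}
  fail(19) 'cdbbd': from fail(18)=23 chase 'd': 23 ⇒ 24;  out={3}∪out(24)={3,5,7}
  fail(6) 'cccaca': from fail(5)=1 chase 'a': 1→0 ⇒ 7;  out={0}∪out(7)={0}

Scan:
[0] read 'c'  n0⇒n1  → match P6@[0:0]
[1] read 'd'  n1⇒n16
[2] read 'b'  n16⇒n17
[3] read 'b'  n17⇒n18
[4] read 'd'  n18⇒n19  → match P3@[0:4],P5@[3:4],P7@[2:4]
[5] read 'a'  n19⇒n7 (fail-walked)
[6] read 'a'  n7⇒n8
[7] read 'b'  n8⇒n9
[8] read 'c'  n9⇒n10  → match P1@[5:8],P6@[8:8]
[9] read 'd'  n10⇒n16 (fail-walked)
[10] read 'c'  n16⇒n12 (fail-walked)  → match P6@[10:10]
[11] read 'c'  n12⇒n13  → match P6@[11:11]
[12] read 'd'  n13⇒n16 (fail-walked)
[13] read 'b'  n16⇒n17
[14] read 'b'  n17⇒n18
[15] read 'd'  n18⇒n19  → match P3@[11:15],P5@[14:15],P7@[13:15]
[16] read 'a'  n19⇒n7 (fail-walked)
[17] read 'c'  n7⇒n1 (fail-walked)  → match P6@[17:17]
[18] read 'd'  n1⇒n16
[19] read 'b'  n16⇒n17
[20] read 'b'  n17⇒n18
[21] read 'd'  n18⇒n19  → match P3@[17:21],P5@[20:21],P7@[19:21]
[22] read 'b'  n19⇒n22 (fail-walked)  → match P4@[20:22]
[23] read 'd'  n22⇒n21 (fail-walked)  → match P5@[22:23]
[24] read 'a'  n21⇒n7 (fail-walked)

Matches: [[0,6],[4,3],[4,5],[4,7],[8,1],[8,6],[10,6],[11,6],[15,3],[15,5],[15,7],[17,6],[21,3],[21,5],[21,7],[22,4],[23,5]]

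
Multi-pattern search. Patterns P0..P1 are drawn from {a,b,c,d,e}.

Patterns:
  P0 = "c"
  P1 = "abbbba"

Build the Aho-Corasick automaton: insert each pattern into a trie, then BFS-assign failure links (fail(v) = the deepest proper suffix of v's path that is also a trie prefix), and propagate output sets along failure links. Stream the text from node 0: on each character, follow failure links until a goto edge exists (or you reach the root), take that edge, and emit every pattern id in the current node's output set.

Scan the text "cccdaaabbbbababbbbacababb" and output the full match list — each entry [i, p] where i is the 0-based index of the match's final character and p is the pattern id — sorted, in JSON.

Build:
Trie nodes:
  n0 'ε': a→2 c→1
  n1 'c': ·  [P0 ends]
  n2 'a': b→3
  n3 'ab': b→4
  n4 'abb': b→5
  n5 'abbb': b→6
  n6 'abbbb': a→7
  n7 'abbbba': ·  [P1 ends]

BFS fail/out derivation:
  n1('c'): parent n0 fail=0; on 'c' 0 → fail=0;  out {0}∪∅={0}
  n2('a'): parent n0 fail=0; on 'a' 0 → fail=0;  out ∅∪∅=∅
  n3('ab'): parent n2 fail=0; on 'b' 0 → fail=0;  out ∅∪∅=∅
  n4('abb'): parent n3 fail=0; on 'b' 0 → fail=0;  out ∅∪∅=∅
  n5('abbb'): parent n4 fail=0; on 'b' 0 → fail=0;  out ∅∪∅=∅
  n6('abbbb'): parent n5 fail=0; on 'b' 0 → fail=0;  out ∅∪∅=∅
  n7('abbbba'): parent n6 fail=0; on 'a' 0 → fail=2;  out {1}∪∅={1}

Text stream:
i=0 'c': node 0→1  emit P0@[0:0]
i=1 'c': node 1→1 (via fail)  emit P0@[1:1]
i=2 'c': node 1→1 (via fail)  emit P0@[2:2]
i=3 'd': node 1→0 (via fail)
i=4 'a': node 0→2
i=5 'a': node 2→2 (via fail)
i=6 'a': node 2→2 (via fail)
i=7 'b': node 2→3
i=8 'b': node 3→4
i=9 'b': node 4→5
i=10 'b': node 5→6
i=11 'a': node 6→7  emit P1@[6:11]
i=12 'b': node 7→3 (via fail)
i=13 'a': node 3→2 (via fail)
i=14 'b': node 2→3
i=15 'b': node 3→4
i=16 'b': node 4→5
i=17 'b': node 5→6
i=18 'a': node 6→7  emit P1@[13:18]
i=19 'c': node 7→1 (via fail)  emit P0@[19:19]
i=20 'a': node 1→2 (via fail)
i=21 'b': node 2→3
i=22 'a': node 3→2 (via fail)
i=23 'b': node 2→3
i=24 'b': node 3→4

Matches: [[0,0],[1,0],[2,0],[11,1],[18,1],[19,0]]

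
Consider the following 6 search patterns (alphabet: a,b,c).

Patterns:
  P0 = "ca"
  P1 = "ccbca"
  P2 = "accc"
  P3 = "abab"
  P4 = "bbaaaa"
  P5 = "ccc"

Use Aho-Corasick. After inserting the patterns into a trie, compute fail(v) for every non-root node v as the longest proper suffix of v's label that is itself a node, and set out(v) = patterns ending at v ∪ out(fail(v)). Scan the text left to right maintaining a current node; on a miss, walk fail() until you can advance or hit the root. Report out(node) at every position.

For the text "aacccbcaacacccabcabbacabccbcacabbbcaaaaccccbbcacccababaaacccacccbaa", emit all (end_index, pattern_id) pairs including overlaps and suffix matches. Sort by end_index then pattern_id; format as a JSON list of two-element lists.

Build:
Trie (insert patterns):
  0='ε' goto a→7 b→14 c→1
  1='c' goto a→2 c→3
  2='ca' goto ·  ←P0
  3='cc' goto b→4 c→20
  4='ccb' goto c→5
  5='ccbc' goto a→6
  6='ccbca' goto ·  ←P1
  7='a' goto b→11 c→8
  8='ac' goto c→9
  9='acc' goto c→10
  10='accc' goto ·  ←P2
  11='ab' goto a→12
  12='aba' goto b→13
  13='abab' goto ·  ←P3
  14='b' goto b→15
  15='bb' goto a→16
  16='bba' goto a→17
  17='bbaa' goto a→18
  18='bbaaa' goto a→19
  19='bbaaaa' goto ·  ←P4
  20='ccc' goto ·  ←P5

Failure links (BFS by depth):
  fail(1) 'c': from fail(0)=0 chase 'c': 0 ⇒ 0;  out=∅∪out(0)=∅
  fail(7) 'a': from fail(0)=0 chase 'a': 0 ⇒ 0;  out=∅∪out(0)=∅
  fail(14) 'b': from fail(0)=0 chase 'b': 0 ⇒ 0;  out=∅∪out(0)=∅
  fail(2) 'ca': from fail(1)=0 chase 'a': 0 ⇒ 7;  out={0}∪out(7)={0}
  fail(3) 'cc': from fail(1)=0 chase 'c': 0 ⇒ 1;  out=∅∪out(1)=∅
  fail(8) 'ac': from fail(7)=0 chase 'c': 0 ⇒ 1;  out=∅∪out(1)=∅
  fail(11) 'ab': from fail(7)=0 chase 'b': 0 ⇒ 14;  out=∅∪out(14)=∅
  fail(15) 'bb': from fail(14)=0 chase 'b': 0 ⇒ 14;  out=∅∪out(14)=∅
  fail(4) 'ccb': from fail(3)=1 chase 'b': 1→0 ⇒ 14;  out=∅∪out(14)=∅
  fail(9) 'acc': from fail(8)=1 chase 'c': 1 ⇒ 3;  out=∅∪out(3)=∅
  fail(12) 'aba': from fail(11)=14 chase 'a': 14→0 ⇒ 7;  out=∅∪out(7)=∅
  fail(16) 'bba': from fail(15)=14 chase 'a': 14→0 ⇒ 7;  out=∅∪out(7)=∅
  fail(20) 'ccc': from fail(3)=1 chase 'c': 1 ⇒ 3;  out={5}∪out(3)={5}
  fail(5) 'ccbc': from fail(4)=14 chase 'c': 14→0 ⇒ 1;  out=∅∪out(1)=∅
  fail(10) 'accc': from fail(9)=3 chase 'c': 3 ⇒ 20;  out={2}∪out(20)={2,5}
  fail(13) 'abab': from fail(12)=7 chase 'b': 7 ⇒ 11;  out={3}∪out(11)={3}
  fail(17) 'bbaa': from fail(16)=7 chase 'a': 7→0 ⇒ 7;  out=∅∪out(7)=∅
  fail(6) 'ccbca': from fail(5)=1 chase 'a': 1 ⇒ 2;  out={1}∪out(2)={0,1}
  fail(18) 'bbaaa': from fail(17)=7 chase 'a': 7→0 ⇒ 7;  out=∅∪out(7)=∅
  fail(19) 'bbaaaa': from fail(18)=7 chase 'a': 7→0 ⇒ 7;  out={4}∪out(7)={4}

Text stream:
pos 0 'a': at 7
pos 1 'a': at 7 ·f
pos 2 'c': at 8
pos 3 'c': at 9
pos 4 'c': at 10  emit P2@[1:4],P5@[2:4]
pos 5 'b': at 4 ·f
pos 6 'c': at 5
pos 7 'a': at 6  emit P0@[6:7],P1@[3:7]
pos 8 'a': at 7 ·f
pos 9 'c': at 8
pos 10 'a': at 2 ·f  emit P0@[9:10]
pos 11 'c': at 8 ·f
pos 12 'c': at 9
pos 13 'c': at 10  emit P2@[10:13],P5@[11:13]
pos 14 'a': at 2 ·f  emit P0@[13:14]
pos 15 'b': at 11 ·f
pos 16 'c': at 1 ·f
pos 17 'a': at 2  emit P0@[16:17]
pos 18 'b': at 11 ·f
pos 19 'b': at 15 ·f
pos 20 'a': at 16
pos 21 'c': at 8 ·f
pos 22 'a': at 2 ·f  emit P0@[21:22]
pos 23 'b': at 11 ·f
pos 24 'c': at 1 ·f
pos 25 'c': at 3
pos 26 'b': at 4
pos 27 'c': at 5
pos 28 'a': at 6  emit P0@[27:28],P1@[24:28]
pos 29 'c': at 8 ·f
pos 30 'a': at 2 ·f  emit P0@[29:30]
pos 31 'b': at 11 ·f
pos 32 'b': at 15 ·f
pos 33 'b': at 15 ·f
pos 34 'c': at 1 ·f
pos 35 'a': at 2  emit P0@[34:35]
pos 36 'a': at 7 ·f
pos 37 'a': at 7 ·f
pos 38 'a': at 7 ·f
pos 39 'c': at 8
pos 40 'c': at 9
pos 41 'c': at 10  emit P2@[38:41],P5@[39:41]
pos 42 'c': at 20 ·f  emit P5@[40:42]
pos 43 'b': at 4 ·f
pos 44 'b': at 15 ·f
pos 45 'c': at 1 ·f
pos 46 'a': at 2  emit P0@[45:46]
pos 47 'c': at 8 ·f
pos 48 'c': at 9
pos 49 'c': at 10  emit P2@[46:49],P5@[47:49]
pos 50 'a': at 2 ·f  emit P0@[49:50]
pos 51 'b': at 11 ·f
pos 52 'a': at 12
pos 53 'b': at 13  emit P3@[50:53]
pos 54 'a': at 12 ·f
pos 55 'a': at 7 ·f
pos 56 'a': at 7 ·f
pos 57 'c': at 8
pos 58 'c': at 9
pos 59 'c': at 10  emit P2@[56:59],P5@[57:59]
pos 60 'a': at 2 ·f  emit P0@[59:60]
pos 61 'c': at 8 ·f
pos 62 'c': at 9
pos 63 'c': at 10  emit P2@[60:63],P5@[61:63]
pos 64 'b': at 4 ·f
pos 65 'a': at 7 ·f
pos 66 'a': at 7 ·f

Result: [[4,2],[4,5],[7,0],[7,1],[10,0],[13,2],[13,5],[14,0],[17,0],[22,0],[28,0],[28,1],[30,0],[35,0],[41,2],[41,5],[42,5],[46,0],[49,2],[49,5],[50,0],[53,3],[59,2],[59,5],[60,0],[63,2],[63,5]]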